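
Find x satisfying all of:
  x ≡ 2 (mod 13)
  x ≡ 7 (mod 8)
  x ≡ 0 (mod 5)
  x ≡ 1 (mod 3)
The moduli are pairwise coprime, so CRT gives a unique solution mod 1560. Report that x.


Product of moduli M = 13 · 8 · 5 · 3 = 1560.
Merge one congruence at a time:
  Start: x ≡ 2 (mod 13).
  Combine with x ≡ 7 (mod 8); new modulus lcm = 104.
    Write x = 2 + 13·t and substitute into x ≡ 7 (mod 8): 13·t ≡ 7 − 2 = 5 (mod 8).
    Reduce coefficients mod 8: 5·t ≡ 5 (mod 8).
    The inverse of 5 mod 8 is 5 (since 5·5 = 25 = 3·8 + 1), so t ≡ 5·5 = 25 ≡ 1 (mod 8).
    Then x = 2 + 13·1 = 15, valid modulo lcm(13, 8) = 104: x ≡ 15 (mod 104).
  Combine with x ≡ 0 (mod 5); new modulus lcm = 520.
    Write x = 15 + 104·t and substitute into x ≡ 0 (mod 5): 104·t ≡ 0 − 15 = -15 (mod 5).
    Reduce coefficients mod 5: 4·t ≡ 0 (mod 5).
    The inverse of 4 mod 5 is 4 (since 4·4 = 16 = 3·5 + 1), so t ≡ 4·0 = 0 ≡ 0 (mod 5).
    Then x = 15 + 104·0 = 15, valid modulo lcm(104, 5) = 520: x ≡ 15 (mod 520).
  Combine with x ≡ 1 (mod 3); new modulus lcm = 1560.
    Write x = 15 + 520·t and substitute into x ≡ 1 (mod 3): 520·t ≡ 1 − 15 = -14 (mod 3).
    Reduce coefficients mod 3: 1·t ≡ 1 (mod 3).
    So t ≡ 1 (mod 3).
    Then x = 15 + 520·1 = 535, valid modulo lcm(520, 3) = 1560: x ≡ 535 (mod 1560).
Verify against each original: 535 mod 13 = 2, 535 mod 8 = 7, 535 mod 5 = 0, 535 mod 3 = 1.

x ≡ 535 (mod 1560).


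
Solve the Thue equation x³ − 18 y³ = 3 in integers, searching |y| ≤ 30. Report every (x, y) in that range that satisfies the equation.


The equation is x³ - 18y³ = 3. For fixed y, x³ = 18·y³ + 3, so a solution requires the RHS to be a perfect cube.
Strategy: iterate y from -30 to 30, compute RHS = 18·y³ + 3, and check whether it is a (positive or negative) perfect cube.
Check small values of y:
  y = 0: RHS = 3 is not a perfect cube.
  y = 1: RHS = 21 is not a perfect cube.
  y = -1: RHS = -15 is not a perfect cube.
  y = 2: RHS = 147 is not a perfect cube.
  y = -2: RHS = -141 is not a perfect cube.
  y = 3: RHS = 489 is not a perfect cube.
  y = -3: RHS = -483 is not a perfect cube.
Continuing the search up to |y| = 30 finds no solutions either.
No (x, y) in the scanned range satisfies the equation.

No integer solutions with |y| ≤ 30.


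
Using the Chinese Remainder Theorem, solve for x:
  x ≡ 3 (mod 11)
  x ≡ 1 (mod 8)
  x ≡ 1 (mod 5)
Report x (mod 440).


Moduli 11, 8, 5 are pairwise coprime; by CRT there is a unique solution modulo M = 11 · 8 · 5 = 440.
Solve pairwise, accumulating the modulus:
  Start with x ≡ 3 (mod 11).
  Combine with x ≡ 1 (mod 8): since gcd(11, 8) = 1, we get a unique residue mod 88.
    Write x = 3 + 11·t and substitute into x ≡ 1 (mod 8): 11·t ≡ 1 − 3 = -2 (mod 8).
    Reduce coefficients mod 8: 3·t ≡ 6 (mod 8).
    The inverse of 3 mod 8 is 3 (since 3·3 = 9 = 1·8 + 1), so t ≡ 3·6 = 18 ≡ 2 (mod 8).
    Then x = 3 + 11·2 = 25, valid modulo lcm(11, 8) = 88: x ≡ 25 (mod 88).
  Combine with x ≡ 1 (mod 5): since gcd(88, 5) = 1, we get a unique residue mod 440.
    Write x = 25 + 88·t and substitute into x ≡ 1 (mod 5): 88·t ≡ 1 − 25 = -24 (mod 5).
    Reduce coefficients mod 5: 3·t ≡ 1 (mod 5).
    The inverse of 3 mod 5 is 2 (since 3·2 = 6 = 1·5 + 1), so t ≡ 2·1 = 2 ≡ 2 (mod 5).
    Then x = 25 + 88·2 = 201, valid modulo lcm(88, 5) = 440: x ≡ 201 (mod 440).
Verify: 201 mod 11 = 3 ✓, 201 mod 8 = 1 ✓, 201 mod 5 = 1 ✓.

x ≡ 201 (mod 440).


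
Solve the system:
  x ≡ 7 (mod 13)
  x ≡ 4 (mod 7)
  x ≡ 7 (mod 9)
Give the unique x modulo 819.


Moduli 13, 7, 9 are pairwise coprime; by CRT there is a unique solution modulo M = 13 · 7 · 9 = 819.
Solve pairwise, accumulating the modulus:
  Start with x ≡ 7 (mod 13).
  Combine with x ≡ 4 (mod 7): since gcd(13, 7) = 1, we get a unique residue mod 91.
    Write x = 7 + 13·t and substitute into x ≡ 4 (mod 7): 13·t ≡ 4 − 7 = -3 (mod 7).
    Reduce coefficients mod 7: 6·t ≡ 4 (mod 7).
    The inverse of 6 mod 7 is 6 (since 6·6 = 36 = 5·7 + 1), so t ≡ 6·4 = 24 ≡ 3 (mod 7).
    Then x = 7 + 13·3 = 46, valid modulo lcm(13, 7) = 91: x ≡ 46 (mod 91).
  Combine with x ≡ 7 (mod 9): since gcd(91, 9) = 1, we get a unique residue mod 819.
    Write x = 46 + 91·t and substitute into x ≡ 7 (mod 9): 91·t ≡ 7 − 46 = -39 (mod 9).
    Reduce coefficients mod 9: 1·t ≡ 6 (mod 9).
    So t ≡ 6 (mod 9).
    Then x = 46 + 91·6 = 592, valid modulo lcm(91, 9) = 819: x ≡ 592 (mod 819).
Verify: 592 mod 13 = 7 ✓, 592 mod 7 = 4 ✓, 592 mod 9 = 7 ✓.

x ≡ 592 (mod 819).


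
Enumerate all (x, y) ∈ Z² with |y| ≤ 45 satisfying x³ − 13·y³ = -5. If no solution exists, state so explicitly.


The equation is x³ - 13y³ = -5. For fixed y, x³ = 13·y³ − 5, so a solution requires the RHS to be a perfect cube.
Strategy: iterate y from -45 to 45, compute RHS = 13·y³ − 5, and check whether it is a (positive or negative) perfect cube.
Check small values of y:
  y = 0: RHS = -5 is not a perfect cube.
  y = 1: RHS = 8 = (2)³ ⇒ x = 2 works.
  y = -1: RHS = -18 is not a perfect cube.
  y = 2: RHS = 99 is not a perfect cube.
  y = -2: RHS = -109 is not a perfect cube.
  y = 3: RHS = 346 is not a perfect cube.
  y = -3: RHS = -356 is not a perfect cube.
Continuing the search up to |y| = 45 finds no further solutions beyond those listed.
Collected solutions: (2, 1).

Solutions (with |y| ≤ 45): (2, 1).


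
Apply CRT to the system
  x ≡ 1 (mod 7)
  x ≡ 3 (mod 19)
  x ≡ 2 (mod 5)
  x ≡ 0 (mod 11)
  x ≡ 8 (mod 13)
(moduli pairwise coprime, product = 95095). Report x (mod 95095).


Product of moduli M = 7 · 19 · 5 · 11 · 13 = 95095.
Merge one congruence at a time:
  Start: x ≡ 1 (mod 7).
  Combine with x ≡ 3 (mod 19); new modulus lcm = 133.
    Write x = 1 + 7·t and substitute into x ≡ 3 (mod 19): 7·t ≡ 3 − 1 = 2 (mod 19).
    The inverse of 7 mod 19 is 11 (since 7·11 = 77 = 4·19 + 1), so t ≡ 11·2 = 22 ≡ 3 (mod 19).
    Then x = 1 + 7·3 = 22, valid modulo lcm(7, 19) = 133: x ≡ 22 (mod 133).
  Combine with x ≡ 2 (mod 5); new modulus lcm = 665.
    Write x = 22 + 133·t and substitute into x ≡ 2 (mod 5): 133·t ≡ 2 − 22 = -20 (mod 5).
    Reduce coefficients mod 5: 3·t ≡ 0 (mod 5).
    The inverse of 3 mod 5 is 2 (since 3·2 = 6 = 1·5 + 1), so t ≡ 2·0 = 0 ≡ 0 (mod 5).
    Then x = 22 + 133·0 = 22, valid modulo lcm(133, 5) = 665: x ≡ 22 (mod 665).
  Combine with x ≡ 0 (mod 11); new modulus lcm = 7315.
    Write x = 22 + 665·t and substitute into x ≡ 0 (mod 11): 665·t ≡ 0 − 22 = -22 (mod 11).
    Reduce coefficients mod 11: 5·t ≡ 0 (mod 11).
    The inverse of 5 mod 11 is 9 (since 5·9 = 45 = 4·11 + 1), so t ≡ 9·0 = 0 ≡ 0 (mod 11).
    Then x = 22 + 665·0 = 22, valid modulo lcm(665, 11) = 7315: x ≡ 22 (mod 7315).
  Combine with x ≡ 8 (mod 13); new modulus lcm = 95095.
    Write x = 22 + 7315·t and substitute into x ≡ 8 (mod 13): 7315·t ≡ 8 − 22 = -14 (mod 13).
    Reduce coefficients mod 13: 9·t ≡ 12 (mod 13).
    The inverse of 9 mod 13 is 3 (since 9·3 = 27 = 2·13 + 1), so t ≡ 3·12 = 36 ≡ 10 (mod 13).
    Then x = 22 + 7315·10 = 73172, valid modulo lcm(7315, 13) = 95095: x ≡ 73172 (mod 95095).
Verify against each original: 73172 mod 7 = 1, 73172 mod 19 = 3, 73172 mod 5 = 2, 73172 mod 11 = 0, 73172 mod 13 = 8.

x ≡ 73172 (mod 95095).


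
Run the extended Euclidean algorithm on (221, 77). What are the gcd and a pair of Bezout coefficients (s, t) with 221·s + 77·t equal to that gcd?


Euclidean algorithm on (221, 77) — divide until remainder is 0:
  221 = 2 · 77 + 67
  77 = 1 · 67 + 10
  67 = 6 · 10 + 7
  10 = 1 · 7 + 3
  7 = 2 · 3 + 1
  3 = 3 · 1 + 0
gcd(221, 77) = 1.
Track Bezout coefficients alongside the remainders: start with r₀ = 221 = a·1 + b·0 (s = 1, t = 0) and r₁ = 77 = a·0 + b·1 (s = 0, t = 1); each new remainder r_{k+1} = r_{k-1} − q_k·r_k inherits s_{k+1} = s_{k-1} − q_k·s_k, t_{k+1} = t_{k-1} − q_k·t_k, so r_k = a·s_k + b·t_k at every step:
  q = 2: r = 67, s = 1 − 2·0 = 1, t = 0 − 2·1 = -2  (check: 221·1 + 77·(-2) = 67)
  q = 1: r = 10, s = 0 − 1·1 = -1, t = 1 − 1·(-2) = 3  (check: 221·(-1) + 77·3 = 10)
  q = 6: r = 7, s = 1 − 6·(-1) = 7, t = -2 − 6·3 = -20  (check: 221·7 + 77·(-20) = 7)
  q = 1: r = 3, s = -1 − 1·7 = -8, t = 3 − 1·(-20) = 23  (check: 221·(-8) + 77·23 = 3)
  q = 2: r = 1, s = 7 − 2·(-8) = 23, t = -20 − 2·23 = -66  (check: 221·23 + 77·(-66) = 1)
The row with r = 1 (the gcd) gives the Bezout coefficients s = 23, t = -66.
Result: 221 · (23) + 77 · (-66) = 1.

gcd(221, 77) = 1; s = 23, t = -66 (check: 221·23 + 77·(-66) = 1).


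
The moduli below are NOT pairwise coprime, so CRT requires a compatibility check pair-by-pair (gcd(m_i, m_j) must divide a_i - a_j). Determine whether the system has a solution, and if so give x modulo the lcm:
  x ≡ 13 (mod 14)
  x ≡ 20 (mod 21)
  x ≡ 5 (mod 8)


Moduli 14, 21, 8 are not pairwise coprime, so CRT works modulo lcm(m_i) when all pairwise compatibility conditions hold.
Pairwise compatibility: gcd(m_i, m_j) must divide a_i - a_j for every pair.
Merge one congruence at a time:
  Start: x ≡ 13 (mod 14).
  Combine with x ≡ 20 (mod 21): gcd(14, 21) = 7; 20 - 13 = 7, which IS divisible by 7, so compatible.
    Write x = 13 + 14·t and substitute into x ≡ 20 (mod 21): 14·t ≡ 20 − 13 = 7 (mod 21).
    Divide the congruence (and modulus) by g = 7: 2·t ≡ 1 (mod 3).
    The inverse of 2 mod 3 is 2 (since 2·2 = 4 = 1·3 + 1), so t ≡ 2·1 = 2 ≡ 2 (mod 3).
    Then x = 13 + 14·2 = 41, valid modulo lcm(14, 21) = 42: x ≡ 41 (mod 42).
  Combine with x ≡ 5 (mod 8): gcd(42, 8) = 2; 5 - 41 = -36, which IS divisible by 2, so compatible.
    Write x = 41 + 42·t and substitute into x ≡ 5 (mod 8): 42·t ≡ 5 − 41 = -36 (mod 8).
    Divide the congruence (and modulus) by g = 2: 21·t ≡ -18 (mod 4).
    Reduce coefficients mod 4: 1·t ≡ 2 (mod 4).
    So t ≡ 2 (mod 4).
    Then x = 41 + 42·2 = 125, valid modulo lcm(42, 8) = 168: x ≡ 125 (mod 168).
Verify: 125 mod 14 = 13, 125 mod 21 = 20, 125 mod 8 = 5.

x ≡ 125 (mod 168).


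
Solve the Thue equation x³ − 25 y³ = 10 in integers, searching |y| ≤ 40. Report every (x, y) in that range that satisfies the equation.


The equation is x³ - 25y³ = 10. For fixed y, x³ = 25·y³ + 10, so a solution requires the RHS to be a perfect cube.
Strategy: iterate y from -40 to 40, compute RHS = 25·y³ + 10, and check whether it is a (positive or negative) perfect cube.
Check small values of y:
  y = 0: RHS = 10 is not a perfect cube.
  y = 1: RHS = 35 is not a perfect cube.
  y = -1: RHS = -15 is not a perfect cube.
  y = 2: RHS = 210 is not a perfect cube.
  y = -2: RHS = -190 is not a perfect cube.
  y = 3: RHS = 685 is not a perfect cube.
  y = -3: RHS = -665 is not a perfect cube.
Continuing the search up to |y| = 40 finds no solutions either.
No (x, y) in the scanned range satisfies the equation.

No integer solutions with |y| ≤ 40.


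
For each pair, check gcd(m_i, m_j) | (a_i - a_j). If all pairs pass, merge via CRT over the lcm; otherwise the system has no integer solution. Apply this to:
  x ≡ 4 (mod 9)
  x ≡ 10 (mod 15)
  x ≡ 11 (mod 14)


Moduli 9, 15, 14 are not pairwise coprime, so CRT works modulo lcm(m_i) when all pairwise compatibility conditions hold.
Pairwise compatibility: gcd(m_i, m_j) must divide a_i - a_j for every pair.
Merge one congruence at a time:
  Start: x ≡ 4 (mod 9).
  Combine with x ≡ 10 (mod 15): gcd(9, 15) = 3; 10 - 4 = 6, which IS divisible by 3, so compatible.
    Write x = 4 + 9·t and substitute into x ≡ 10 (mod 15): 9·t ≡ 10 − 4 = 6 (mod 15).
    Divide the congruence (and modulus) by g = 3: 3·t ≡ 2 (mod 5).
    The inverse of 3 mod 5 is 2 (since 3·2 = 6 = 1·5 + 1), so t ≡ 2·2 = 4 ≡ 4 (mod 5).
    Then x = 4 + 9·4 = 40, valid modulo lcm(9, 15) = 45: x ≡ 40 (mod 45).
  Combine with x ≡ 11 (mod 14): gcd(45, 14) = 1; 11 - 40 = -29, which IS divisible by 1, so compatible.
    Write x = 40 + 45·t and substitute into x ≡ 11 (mod 14): 45·t ≡ 11 − 40 = -29 (mod 14).
    Reduce coefficients mod 14: 3·t ≡ 13 (mod 14).
    The inverse of 3 mod 14 is 5 (since 3·5 = 15 = 1·14 + 1), so t ≡ 5·13 = 65 ≡ 9 (mod 14).
    Then x = 40 + 45·9 = 445, valid modulo lcm(45, 14) = 630: x ≡ 445 (mod 630).
Verify: 445 mod 9 = 4, 445 mod 15 = 10, 445 mod 14 = 11.

x ≡ 445 (mod 630).


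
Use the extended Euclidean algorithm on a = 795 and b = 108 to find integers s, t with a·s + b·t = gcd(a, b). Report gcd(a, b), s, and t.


Euclidean algorithm on (795, 108) — divide until remainder is 0:
  795 = 7 · 108 + 39
  108 = 2 · 39 + 30
  39 = 1 · 30 + 9
  30 = 3 · 9 + 3
  9 = 3 · 3 + 0
gcd(795, 108) = 3.
Track Bezout coefficients alongside the remainders: start with r₀ = 795 = a·1 + b·0 (s = 1, t = 0) and r₁ = 108 = a·0 + b·1 (s = 0, t = 1); each new remainder r_{k+1} = r_{k-1} − q_k·r_k inherits s_{k+1} = s_{k-1} − q_k·s_k, t_{k+1} = t_{k-1} − q_k·t_k, so r_k = a·s_k + b·t_k at every step:
  q = 7: r = 39, s = 1 − 7·0 = 1, t = 0 − 7·1 = -7  (check: 795·1 + 108·(-7) = 39)
  q = 2: r = 30, s = 0 − 2·1 = -2, t = 1 − 2·(-7) = 15  (check: 795·(-2) + 108·15 = 30)
  q = 1: r = 9, s = 1 − 1·(-2) = 3, t = -7 − 1·15 = -22  (check: 795·3 + 108·(-22) = 9)
  q = 3: r = 3, s = -2 − 3·3 = -11, t = 15 − 3·(-22) = 81  (check: 795·(-11) + 108·81 = 3)
The row with r = 3 (the gcd) gives the Bezout coefficients s = -11, t = 81.
Result: 795 · (-11) + 108 · (81) = 3.

gcd(795, 108) = 3; s = -11, t = 81 (check: 795·(-11) + 108·81 = 3).


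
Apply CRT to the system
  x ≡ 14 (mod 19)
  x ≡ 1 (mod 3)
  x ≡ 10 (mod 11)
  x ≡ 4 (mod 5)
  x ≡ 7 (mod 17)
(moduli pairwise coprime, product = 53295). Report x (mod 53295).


Product of moduli M = 19 · 3 · 11 · 5 · 17 = 53295.
Merge one congruence at a time:
  Start: x ≡ 14 (mod 19).
  Combine with x ≡ 1 (mod 3); new modulus lcm = 57.
    Write x = 14 + 19·t and substitute into x ≡ 1 (mod 3): 19·t ≡ 1 − 14 = -13 (mod 3).
    Reduce coefficients mod 3: 1·t ≡ 2 (mod 3).
    So t ≡ 2 (mod 3).
    Then x = 14 + 19·2 = 52, valid modulo lcm(19, 3) = 57: x ≡ 52 (mod 57).
  Combine with x ≡ 10 (mod 11); new modulus lcm = 627.
    Write x = 52 + 57·t and substitute into x ≡ 10 (mod 11): 57·t ≡ 10 − 52 = -42 (mod 11).
    Reduce coefficients mod 11: 2·t ≡ 2 (mod 11).
    The inverse of 2 mod 11 is 6 (since 2·6 = 12 = 1·11 + 1), so t ≡ 6·2 = 12 ≡ 1 (mod 11).
    Then x = 52 + 57·1 = 109, valid modulo lcm(57, 11) = 627: x ≡ 109 (mod 627).
  Combine with x ≡ 4 (mod 5); new modulus lcm = 3135.
    Write x = 109 + 627·t and substitute into x ≡ 4 (mod 5): 627·t ≡ 4 − 109 = -105 (mod 5).
    Reduce coefficients mod 5: 2·t ≡ 0 (mod 5).
    The inverse of 2 mod 5 is 3 (since 2·3 = 6 = 1·5 + 1), so t ≡ 3·0 = 0 ≡ 0 (mod 5).
    Then x = 109 + 627·0 = 109, valid modulo lcm(627, 5) = 3135: x ≡ 109 (mod 3135).
  Combine with x ≡ 7 (mod 17); new modulus lcm = 53295.
    Write x = 109 + 3135·t and substitute into x ≡ 7 (mod 17): 3135·t ≡ 7 − 109 = -102 (mod 17).
    Reduce coefficients mod 17: 7·t ≡ 0 (mod 17).
    The inverse of 7 mod 17 is 5 (since 7·5 = 35 = 2·17 + 1), so t ≡ 5·0 = 0 ≡ 0 (mod 17).
    Then x = 109 + 3135·0 = 109, valid modulo lcm(3135, 17) = 53295: x ≡ 109 (mod 53295).
Verify against each original: 109 mod 19 = 14, 109 mod 3 = 1, 109 mod 11 = 10, 109 mod 5 = 4, 109 mod 17 = 7.

x ≡ 109 (mod 53295).


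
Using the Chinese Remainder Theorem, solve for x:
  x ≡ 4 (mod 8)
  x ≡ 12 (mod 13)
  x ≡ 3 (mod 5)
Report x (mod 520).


Moduli 8, 13, 5 are pairwise coprime; by CRT there is a unique solution modulo M = 8 · 13 · 5 = 520.
Solve pairwise, accumulating the modulus:
  Start with x ≡ 4 (mod 8).
  Combine with x ≡ 12 (mod 13): since gcd(8, 13) = 1, we get a unique residue mod 104.
    Write x = 4 + 8·t and substitute into x ≡ 12 (mod 13): 8·t ≡ 12 − 4 = 8 (mod 13).
    The inverse of 8 mod 13 is 5 (since 8·5 = 40 = 3·13 + 1), so t ≡ 5·8 = 40 ≡ 1 (mod 13).
    Then x = 4 + 8·1 = 12, valid modulo lcm(8, 13) = 104: x ≡ 12 (mod 104).
  Combine with x ≡ 3 (mod 5): since gcd(104, 5) = 1, we get a unique residue mod 520.
    Write x = 12 + 104·t and substitute into x ≡ 3 (mod 5): 104·t ≡ 3 − 12 = -9 (mod 5).
    Reduce coefficients mod 5: 4·t ≡ 1 (mod 5).
    The inverse of 4 mod 5 is 4 (since 4·4 = 16 = 3·5 + 1), so t ≡ 4·1 = 4 ≡ 4 (mod 5).
    Then x = 12 + 104·4 = 428, valid modulo lcm(104, 5) = 520: x ≡ 428 (mod 520).
Verify: 428 mod 8 = 4 ✓, 428 mod 13 = 12 ✓, 428 mod 5 = 3 ✓.

x ≡ 428 (mod 520).


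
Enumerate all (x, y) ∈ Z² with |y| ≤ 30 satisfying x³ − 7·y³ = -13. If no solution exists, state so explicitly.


The equation is x³ - 7y³ = -13. For fixed y, x³ = 7·y³ − 13, so a solution requires the RHS to be a perfect cube.
Strategy: iterate y from -30 to 30, compute RHS = 7·y³ − 13, and check whether it is a (positive or negative) perfect cube.
Check small values of y:
  y = 0: RHS = -13 is not a perfect cube.
  y = 1: RHS = -6 is not a perfect cube.
  y = -1: RHS = -20 is not a perfect cube.
  y = 2: RHS = 43 is not a perfect cube.
  y = -2: RHS = -69 is not a perfect cube.
  y = 3: RHS = 176 is not a perfect cube.
  y = -3: RHS = -202 is not a perfect cube.
Continuing the search up to |y| = 30 finds no solutions either.
No (x, y) in the scanned range satisfies the equation.

No integer solutions with |y| ≤ 30.


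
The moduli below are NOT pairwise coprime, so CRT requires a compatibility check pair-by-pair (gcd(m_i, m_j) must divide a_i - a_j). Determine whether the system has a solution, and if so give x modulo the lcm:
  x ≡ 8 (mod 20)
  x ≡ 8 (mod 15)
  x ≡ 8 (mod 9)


Moduli 20, 15, 9 are not pairwise coprime, so CRT works modulo lcm(m_i) when all pairwise compatibility conditions hold.
Pairwise compatibility: gcd(m_i, m_j) must divide a_i - a_j for every pair.
Merge one congruence at a time:
  Start: x ≡ 8 (mod 20).
  Combine with x ≡ 8 (mod 15): gcd(20, 15) = 5; 8 - 8 = 0, which IS divisible by 5, so compatible.
    Write x = 8 + 20·t and substitute into x ≡ 8 (mod 15): 20·t ≡ 8 − 8 = 0 (mod 15).
    Divide the congruence (and modulus) by g = 5: 4·t ≡ 0 (mod 3).
    Reduce coefficients mod 3: 1·t ≡ 0 (mod 3).
    So t ≡ 0 (mod 3).
    Then x = 8 + 20·0 = 8, valid modulo lcm(20, 15) = 60: x ≡ 8 (mod 60).
  Combine with x ≡ 8 (mod 9): gcd(60, 9) = 3; 8 - 8 = 0, which IS divisible by 3, so compatible.
    Write x = 8 + 60·t and substitute into x ≡ 8 (mod 9): 60·t ≡ 8 − 8 = 0 (mod 9).
    Divide the congruence (and modulus) by g = 3: 20·t ≡ 0 (mod 3).
    Reduce coefficients mod 3: 2·t ≡ 0 (mod 3).
    The inverse of 2 mod 3 is 2 (since 2·2 = 4 = 1·3 + 1), so t ≡ 2·0 = 0 ≡ 0 (mod 3).
    Then x = 8 + 60·0 = 8, valid modulo lcm(60, 9) = 180: x ≡ 8 (mod 180).
Verify: 8 mod 20 = 8, 8 mod 15 = 8, 8 mod 9 = 8.

x ≡ 8 (mod 180).


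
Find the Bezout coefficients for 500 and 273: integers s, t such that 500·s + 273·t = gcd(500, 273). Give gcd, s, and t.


Euclidean algorithm on (500, 273) — divide until remainder is 0:
  500 = 1 · 273 + 227
  273 = 1 · 227 + 46
  227 = 4 · 46 + 43
  46 = 1 · 43 + 3
  43 = 14 · 3 + 1
  3 = 3 · 1 + 0
gcd(500, 273) = 1.
Track Bezout coefficients alongside the remainders: start with r₀ = 500 = a·1 + b·0 (s = 1, t = 0) and r₁ = 273 = a·0 + b·1 (s = 0, t = 1); each new remainder r_{k+1} = r_{k-1} − q_k·r_k inherits s_{k+1} = s_{k-1} − q_k·s_k, t_{k+1} = t_{k-1} − q_k·t_k, so r_k = a·s_k + b·t_k at every step:
  q = 1: r = 227, s = 1 − 1·0 = 1, t = 0 − 1·1 = -1  (check: 500·1 + 273·(-1) = 227)
  q = 1: r = 46, s = 0 − 1·1 = -1, t = 1 − 1·(-1) = 2  (check: 500·(-1) + 273·2 = 46)
  q = 4: r = 43, s = 1 − 4·(-1) = 5, t = -1 − 4·2 = -9  (check: 500·5 + 273·(-9) = 43)
  q = 1: r = 3, s = -1 − 1·5 = -6, t = 2 − 1·(-9) = 11  (check: 500·(-6) + 273·11 = 3)
  q = 14: r = 1, s = 5 − 14·(-6) = 89, t = -9 − 14·11 = -163  (check: 500·89 + 273·(-163) = 1)
The row with r = 1 (the gcd) gives the Bezout coefficients s = 89, t = -163.
Result: 500 · (89) + 273 · (-163) = 1.

gcd(500, 273) = 1; s = 89, t = -163 (check: 500·89 + 273·(-163) = 1).


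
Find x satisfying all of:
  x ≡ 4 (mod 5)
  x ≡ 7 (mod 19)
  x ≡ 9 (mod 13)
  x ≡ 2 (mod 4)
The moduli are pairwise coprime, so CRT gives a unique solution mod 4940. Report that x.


Product of moduli M = 5 · 19 · 13 · 4 = 4940.
Merge one congruence at a time:
  Start: x ≡ 4 (mod 5).
  Combine with x ≡ 7 (mod 19); new modulus lcm = 95.
    Write x = 4 + 5·t and substitute into x ≡ 7 (mod 19): 5·t ≡ 7 − 4 = 3 (mod 19).
    The inverse of 5 mod 19 is 4 (since 5·4 = 20 = 1·19 + 1), so t ≡ 4·3 = 12 ≡ 12 (mod 19).
    Then x = 4 + 5·12 = 64, valid modulo lcm(5, 19) = 95: x ≡ 64 (mod 95).
  Combine with x ≡ 9 (mod 13); new modulus lcm = 1235.
    Write x = 64 + 95·t and substitute into x ≡ 9 (mod 13): 95·t ≡ 9 − 64 = -55 (mod 13).
    Reduce coefficients mod 13: 4·t ≡ 10 (mod 13).
    The inverse of 4 mod 13 is 10 (since 4·10 = 40 = 3·13 + 1), so t ≡ 10·10 = 100 ≡ 9 (mod 13).
    Then x = 64 + 95·9 = 919, valid modulo lcm(95, 13) = 1235: x ≡ 919 (mod 1235).
  Combine with x ≡ 2 (mod 4); new modulus lcm = 4940.
    Write x = 919 + 1235·t and substitute into x ≡ 2 (mod 4): 1235·t ≡ 2 − 919 = -917 (mod 4).
    Reduce coefficients mod 4: 3·t ≡ 3 (mod 4).
    The inverse of 3 mod 4 is 3 (since 3·3 = 9 = 2·4 + 1), so t ≡ 3·3 = 9 ≡ 1 (mod 4).
    Then x = 919 + 1235·1 = 2154, valid modulo lcm(1235, 4) = 4940: x ≡ 2154 (mod 4940).
Verify against each original: 2154 mod 5 = 4, 2154 mod 19 = 7, 2154 mod 13 = 9, 2154 mod 4 = 2.

x ≡ 2154 (mod 4940).


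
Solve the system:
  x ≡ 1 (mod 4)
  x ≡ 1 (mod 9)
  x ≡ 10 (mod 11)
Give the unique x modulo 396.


Moduli 4, 9, 11 are pairwise coprime; by CRT there is a unique solution modulo M = 4 · 9 · 11 = 396.
Solve pairwise, accumulating the modulus:
  Start with x ≡ 1 (mod 4).
  Combine with x ≡ 1 (mod 9): since gcd(4, 9) = 1, we get a unique residue mod 36.
    Write x = 1 + 4·t and substitute into x ≡ 1 (mod 9): 4·t ≡ 1 − 1 = 0 (mod 9).
    The inverse of 4 mod 9 is 7 (since 4·7 = 28 = 3·9 + 1), so t ≡ 7·0 = 0 ≡ 0 (mod 9).
    Then x = 1 + 4·0 = 1, valid modulo lcm(4, 9) = 36: x ≡ 1 (mod 36).
  Combine with x ≡ 10 (mod 11): since gcd(36, 11) = 1, we get a unique residue mod 396.
    Write x = 1 + 36·t and substitute into x ≡ 10 (mod 11): 36·t ≡ 10 − 1 = 9 (mod 11).
    Reduce coefficients mod 11: 3·t ≡ 9 (mod 11).
    The inverse of 3 mod 11 is 4 (since 3·4 = 12 = 1·11 + 1), so t ≡ 4·9 = 36 ≡ 3 (mod 11).
    Then x = 1 + 36·3 = 109, valid modulo lcm(36, 11) = 396: x ≡ 109 (mod 396).
Verify: 109 mod 4 = 1 ✓, 109 mod 9 = 1 ✓, 109 mod 11 = 10 ✓.

x ≡ 109 (mod 396).


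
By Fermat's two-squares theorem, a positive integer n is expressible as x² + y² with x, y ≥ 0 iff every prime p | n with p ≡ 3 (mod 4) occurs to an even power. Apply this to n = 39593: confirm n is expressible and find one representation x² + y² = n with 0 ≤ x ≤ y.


Step 1: Factor n = 39593 = 17^2 · 137.
Step 2: Check the mod-4 condition on each prime factor: 17 ≡ 1 (mod 4), exponent 2; 137 ≡ 1 (mod 4), exponent 1.
All primes ≡ 3 (mod 4) appear to even exponent (or don't appear), so by the two-squares theorem n IS expressible as a sum of two squares.
Step 3: Build a representation. Here n = 17 · 17 · 137 is a product of primes ≡ 1 (mod 4). Each prime p ≡ 1 (mod 4) is itself a sum of two squares; find a² by testing p − a² for a perfect square:
  17: 17 − 1² = 16 = 4² ⇒ 17 = 1² + 4².
  137: 137 − 1² = 136, 137 − 2² = 133, 137 − 3² = 128, 137 − 4² = 121 = 11² ⇒ 137 = 4² + 11².
  Combine using the Brahmagupta–Fibonacci identity (a² + b²)(c² + d²) = (ac − bd)² + (ad + bc)² = (ac + bd)² + (ad − bc)²:
  17 · 17 = 289: from (1² + 4²)(1² + 4²), take (1·1 − 4·4, 1·4 + 4·1) = (1 − 16, 4 + 4) = (-15, 8); dropping signs (only squares matter) gives (15, 8); check 15² + 8² = 225 + 64 = 289 ✓.
  289 · 137 = 39593: from (15² + 8²)(4² + 11²), take (15·4 − 8·11, 15·11 + 8·4) = (60 − 88, 165 + 32) = (-28, 197); dropping signs (only squares matter) gives (28, 197); check 28² + 197² = 784 + 38809 = 39593 ✓.
Step 4: Order so x ≤ y and verify: 28² + 197² = 784 + 38809 = 39593 = n. ✓

n = 39593 = 28² + 197² (one valid representation with x ≤ y).


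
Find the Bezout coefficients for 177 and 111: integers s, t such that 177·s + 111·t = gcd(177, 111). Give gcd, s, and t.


Euclidean algorithm on (177, 111) — divide until remainder is 0:
  177 = 1 · 111 + 66
  111 = 1 · 66 + 45
  66 = 1 · 45 + 21
  45 = 2 · 21 + 3
  21 = 7 · 3 + 0
gcd(177, 111) = 3.
Track Bezout coefficients alongside the remainders: start with r₀ = 177 = a·1 + b·0 (s = 1, t = 0) and r₁ = 111 = a·0 + b·1 (s = 0, t = 1); each new remainder r_{k+1} = r_{k-1} − q_k·r_k inherits s_{k+1} = s_{k-1} − q_k·s_k, t_{k+1} = t_{k-1} − q_k·t_k, so r_k = a·s_k + b·t_k at every step:
  q = 1: r = 66, s = 1 − 1·0 = 1, t = 0 − 1·1 = -1  (check: 177·1 + 111·(-1) = 66)
  q = 1: r = 45, s = 0 − 1·1 = -1, t = 1 − 1·(-1) = 2  (check: 177·(-1) + 111·2 = 45)
  q = 1: r = 21, s = 1 − 1·(-1) = 2, t = -1 − 1·2 = -3  (check: 177·2 + 111·(-3) = 21)
  q = 2: r = 3, s = -1 − 2·2 = -5, t = 2 − 2·(-3) = 8  (check: 177·(-5) + 111·8 = 3)
The row with r = 3 (the gcd) gives the Bezout coefficients s = -5, t = 8.
Result: 177 · (-5) + 111 · (8) = 3.

gcd(177, 111) = 3; s = -5, t = 8 (check: 177·(-5) + 111·8 = 3).


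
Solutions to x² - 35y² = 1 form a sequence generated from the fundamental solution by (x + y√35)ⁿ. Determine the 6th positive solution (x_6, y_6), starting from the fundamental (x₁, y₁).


Step 1: Find the fundamental solution (x₁, y₁) of x² - 35y² = 1.
  Expand √35 as a continued fraction. a₀ = ⌊√35⌋ = 5; iterate m_{k+1} = d_k·a_k − m_k, d_{k+1} = (35 − m_{k+1}²)/d_k, a_{k+1} = ⌊(a₀ + m_{k+1})/d_{k+1}⌋ (starting m₀ = 0, d₀ = 1), with convergents p_k = a_k·p_{k-1} + p_{k-2}, q_k = a_k·q_{k-1} + q_{k-2} (p₋₁ = 1, q₋₁ = 0):
  k = 0: a₀ = 5; p₀/q₀ = 5/1; p₀² − 35·q₀² = 25 − 35 = -10.
  k = 1: m = 5, d = 10, a = ⌊(5 + 5)/10⌋ = 1; p/q = (1·5 + 1)/(1·1 + 0) = 6/1; p² − 35·q² = 36 − 35 = 1.
  The first convergent with p² − 35·q² = 1 gives the fundamental solution (x₁, y₁) = (6, 1).
Step 2: Apply the recurrence (x_{n+1}, y_{n+1}) = (x₁x_n + 35y₁y_n, x₁y_n + y₁x_n) repeatedly.
  From (x_1, y_1) = (6, 1): x_2 = 6·6 + 35·1·1 = 71; y_2 = 6·1 + 1·6 = 12.
  From (x_2, y_2) = (71, 12): x_3 = 6·71 + 35·1·12 = 846; y_3 = 6·12 + 1·71 = 143.
  From (x_3, y_3) = (846, 143): x_4 = 6·846 + 35·1·143 = 10081; y_4 = 6·143 + 1·846 = 1704.
  From (x_4, y_4) = (10081, 1704): x_5 = 6·10081 + 35·1·1704 = 120126; y_5 = 6·1704 + 1·10081 = 20305.
  From (x_5, y_5) = (120126, 20305): x_6 = 6·120126 + 35·1·20305 = 1431431; y_6 = 6·20305 + 1·120126 = 241956.
Step 3: Verify x_6² - 35·y_6² = 2048994707761 - 2048994707760 = 1 (should be 1). ✓

(x_1, y_1) = (6, 1); (x_6, y_6) = (1431431, 241956).


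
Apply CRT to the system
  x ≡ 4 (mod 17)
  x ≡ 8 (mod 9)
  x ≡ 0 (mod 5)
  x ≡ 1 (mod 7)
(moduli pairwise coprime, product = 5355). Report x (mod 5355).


Product of moduli M = 17 · 9 · 5 · 7 = 5355.
Merge one congruence at a time:
  Start: x ≡ 4 (mod 17).
  Combine with x ≡ 8 (mod 9); new modulus lcm = 153.
    Write x = 4 + 17·t and substitute into x ≡ 8 (mod 9): 17·t ≡ 8 − 4 = 4 (mod 9).
    Reduce coefficients mod 9: 8·t ≡ 4 (mod 9).
    The inverse of 8 mod 9 is 8 (since 8·8 = 64 = 7·9 + 1), so t ≡ 8·4 = 32 ≡ 5 (mod 9).
    Then x = 4 + 17·5 = 89, valid modulo lcm(17, 9) = 153: x ≡ 89 (mod 153).
  Combine with x ≡ 0 (mod 5); new modulus lcm = 765.
    Write x = 89 + 153·t and substitute into x ≡ 0 (mod 5): 153·t ≡ 0 − 89 = -89 (mod 5).
    Reduce coefficients mod 5: 3·t ≡ 1 (mod 5).
    The inverse of 3 mod 5 is 2 (since 3·2 = 6 = 1·5 + 1), so t ≡ 2·1 = 2 ≡ 2 (mod 5).
    Then x = 89 + 153·2 = 395, valid modulo lcm(153, 5) = 765: x ≡ 395 (mod 765).
  Combine with x ≡ 1 (mod 7); new modulus lcm = 5355.
    Write x = 395 + 765·t and substitute into x ≡ 1 (mod 7): 765·t ≡ 1 − 395 = -394 (mod 7).
    Reduce coefficients mod 7: 2·t ≡ 5 (mod 7).
    The inverse of 2 mod 7 is 4 (since 2·4 = 8 = 1·7 + 1), so t ≡ 4·5 = 20 ≡ 6 (mod 7).
    Then x = 395 + 765·6 = 4985, valid modulo lcm(765, 7) = 5355: x ≡ 4985 (mod 5355).
Verify against each original: 4985 mod 17 = 4, 4985 mod 9 = 8, 4985 mod 5 = 0, 4985 mod 7 = 1.

x ≡ 4985 (mod 5355).


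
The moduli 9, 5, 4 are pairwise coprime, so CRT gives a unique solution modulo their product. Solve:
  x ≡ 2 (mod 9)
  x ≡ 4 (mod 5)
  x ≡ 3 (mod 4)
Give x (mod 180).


Moduli 9, 5, 4 are pairwise coprime; by CRT there is a unique solution modulo M = 9 · 5 · 4 = 180.
Solve pairwise, accumulating the modulus:
  Start with x ≡ 2 (mod 9).
  Combine with x ≡ 4 (mod 5): since gcd(9, 5) = 1, we get a unique residue mod 45.
    Write x = 2 + 9·t and substitute into x ≡ 4 (mod 5): 9·t ≡ 4 − 2 = 2 (mod 5).
    Reduce coefficients mod 5: 4·t ≡ 2 (mod 5).
    The inverse of 4 mod 5 is 4 (since 4·4 = 16 = 3·5 + 1), so t ≡ 4·2 = 8 ≡ 3 (mod 5).
    Then x = 2 + 9·3 = 29, valid modulo lcm(9, 5) = 45: x ≡ 29 (mod 45).
  Combine with x ≡ 3 (mod 4): since gcd(45, 4) = 1, we get a unique residue mod 180.
    Write x = 29 + 45·t and substitute into x ≡ 3 (mod 4): 45·t ≡ 3 − 29 = -26 (mod 4).
    Reduce coefficients mod 4: 1·t ≡ 2 (mod 4).
    So t ≡ 2 (mod 4).
    Then x = 29 + 45·2 = 119, valid modulo lcm(45, 4) = 180: x ≡ 119 (mod 180).
Verify: 119 mod 9 = 2 ✓, 119 mod 5 = 4 ✓, 119 mod 4 = 3 ✓.

x ≡ 119 (mod 180).


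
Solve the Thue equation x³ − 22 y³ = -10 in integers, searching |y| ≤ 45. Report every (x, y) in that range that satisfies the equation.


The equation is x³ - 22y³ = -10. For fixed y, x³ = 22·y³ − 10, so a solution requires the RHS to be a perfect cube.
Strategy: iterate y from -45 to 45, compute RHS = 22·y³ − 10, and check whether it is a (positive or negative) perfect cube.
Check small values of y:
  y = 0: RHS = -10 is not a perfect cube.
  y = 1: RHS = 12 is not a perfect cube.
  y = -1: RHS = -32 is not a perfect cube.
  y = 2: RHS = 166 is not a perfect cube.
  y = -2: RHS = -186 is not a perfect cube.
  y = 3: RHS = 584 is not a perfect cube.
  y = -3: RHS = -604 is not a perfect cube.
Continuing the search up to |y| = 45 finds no solutions either.
No (x, y) in the scanned range satisfies the equation.

No integer solutions with |y| ≤ 45.


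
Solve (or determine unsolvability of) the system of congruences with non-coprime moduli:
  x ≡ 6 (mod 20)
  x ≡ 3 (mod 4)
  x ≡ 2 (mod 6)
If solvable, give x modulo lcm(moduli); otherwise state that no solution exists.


Moduli 20, 4, 6 are not pairwise coprime, so CRT works modulo lcm(m_i) when all pairwise compatibility conditions hold.
Pairwise compatibility: gcd(m_i, m_j) must divide a_i - a_j for every pair.
Merge one congruence at a time:
  Start: x ≡ 6 (mod 20).
  Combine with x ≡ 3 (mod 4): gcd(20, 4) = 4, and 3 - 6 = -3 is NOT divisible by 4.
    ⇒ system is inconsistent (no integer solution).

No solution (the system is inconsistent).


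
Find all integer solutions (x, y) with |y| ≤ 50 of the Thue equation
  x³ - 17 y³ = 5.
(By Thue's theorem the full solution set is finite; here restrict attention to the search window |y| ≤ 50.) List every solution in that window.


The equation is x³ - 17y³ = 5. For fixed y, x³ = 17·y³ + 5, so a solution requires the RHS to be a perfect cube.
Strategy: iterate y from -50 to 50, compute RHS = 17·y³ + 5, and check whether it is a (positive or negative) perfect cube.
Check small values of y:
  y = 0: RHS = 5 is not a perfect cube.
  y = 1: RHS = 22 is not a perfect cube.
  y = -1: RHS = -12 is not a perfect cube.
  y = 2: RHS = 141 is not a perfect cube.
  y = -2: RHS = -131 is not a perfect cube.
  y = 3: RHS = 464 is not a perfect cube.
  y = -3: RHS = -454 is not a perfect cube.
Continuing the search up to |y| = 50 finds no solutions either.
No (x, y) in the scanned range satisfies the equation.

No integer solutions with |y| ≤ 50.


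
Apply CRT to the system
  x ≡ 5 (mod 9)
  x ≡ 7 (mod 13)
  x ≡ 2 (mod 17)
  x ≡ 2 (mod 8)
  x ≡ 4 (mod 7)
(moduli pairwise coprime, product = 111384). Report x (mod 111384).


Product of moduli M = 9 · 13 · 17 · 8 · 7 = 111384.
Merge one congruence at a time:
  Start: x ≡ 5 (mod 9).
  Combine with x ≡ 7 (mod 13); new modulus lcm = 117.
    Write x = 5 + 9·t and substitute into x ≡ 7 (mod 13): 9·t ≡ 7 − 5 = 2 (mod 13).
    The inverse of 9 mod 13 is 3 (since 9·3 = 27 = 2·13 + 1), so t ≡ 3·2 = 6 ≡ 6 (mod 13).
    Then x = 5 + 9·6 = 59, valid modulo lcm(9, 13) = 117: x ≡ 59 (mod 117).
  Combine with x ≡ 2 (mod 17); new modulus lcm = 1989.
    Write x = 59 + 117·t and substitute into x ≡ 2 (mod 17): 117·t ≡ 2 − 59 = -57 (mod 17).
    Reduce coefficients mod 17: 15·t ≡ 11 (mod 17).
    The inverse of 15 mod 17 is 8 (since 15·8 = 120 = 7·17 + 1), so t ≡ 8·11 = 88 ≡ 3 (mod 17).
    Then x = 59 + 117·3 = 410, valid modulo lcm(117, 17) = 1989: x ≡ 410 (mod 1989).
  Combine with x ≡ 2 (mod 8); new modulus lcm = 15912.
    Write x = 410 + 1989·t and substitute into x ≡ 2 (mod 8): 1989·t ≡ 2 − 410 = -408 (mod 8).
    Reduce coefficients mod 8: 5·t ≡ 0 (mod 8).
    The inverse of 5 mod 8 is 5 (since 5·5 = 25 = 3·8 + 1), so t ≡ 5·0 = 0 ≡ 0 (mod 8).
    Then x = 410 + 1989·0 = 410, valid modulo lcm(1989, 8) = 15912: x ≡ 410 (mod 15912).
  Combine with x ≡ 4 (mod 7); new modulus lcm = 111384.
    Write x = 410 + 15912·t and substitute into x ≡ 4 (mod 7): 15912·t ≡ 4 − 410 = -406 (mod 7).
    Reduce coefficients mod 7: 1·t ≡ 0 (mod 7).
    So t ≡ 0 (mod 7).
    Then x = 410 + 15912·0 = 410, valid modulo lcm(15912, 7) = 111384: x ≡ 410 (mod 111384).
Verify against each original: 410 mod 9 = 5, 410 mod 13 = 7, 410 mod 17 = 2, 410 mod 8 = 2, 410 mod 7 = 4.

x ≡ 410 (mod 111384).


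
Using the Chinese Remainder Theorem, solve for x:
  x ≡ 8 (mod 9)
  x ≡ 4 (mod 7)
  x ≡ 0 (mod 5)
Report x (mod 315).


Moduli 9, 7, 5 are pairwise coprime; by CRT there is a unique solution modulo M = 9 · 7 · 5 = 315.
Solve pairwise, accumulating the modulus:
  Start with x ≡ 8 (mod 9).
  Combine with x ≡ 4 (mod 7): since gcd(9, 7) = 1, we get a unique residue mod 63.
    Write x = 8 + 9·t and substitute into x ≡ 4 (mod 7): 9·t ≡ 4 − 8 = -4 (mod 7).
    Reduce coefficients mod 7: 2·t ≡ 3 (mod 7).
    The inverse of 2 mod 7 is 4 (since 2·4 = 8 = 1·7 + 1), so t ≡ 4·3 = 12 ≡ 5 (mod 7).
    Then x = 8 + 9·5 = 53, valid modulo lcm(9, 7) = 63: x ≡ 53 (mod 63).
  Combine with x ≡ 0 (mod 5): since gcd(63, 5) = 1, we get a unique residue mod 315.
    Write x = 53 + 63·t and substitute into x ≡ 0 (mod 5): 63·t ≡ 0 − 53 = -53 (mod 5).
    Reduce coefficients mod 5: 3·t ≡ 2 (mod 5).
    The inverse of 3 mod 5 is 2 (since 3·2 = 6 = 1·5 + 1), so t ≡ 2·2 = 4 ≡ 4 (mod 5).
    Then x = 53 + 63·4 = 305, valid modulo lcm(63, 5) = 315: x ≡ 305 (mod 315).
Verify: 305 mod 9 = 8 ✓, 305 mod 7 = 4 ✓, 305 mod 5 = 0 ✓.

x ≡ 305 (mod 315).


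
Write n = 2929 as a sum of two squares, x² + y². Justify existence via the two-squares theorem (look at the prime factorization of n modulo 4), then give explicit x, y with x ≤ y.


Step 1: Factor n = 2929 = 29 · 101.
Step 2: Check the mod-4 condition on each prime factor: 29 ≡ 1 (mod 4), exponent 1; 101 ≡ 1 (mod 4), exponent 1.
All primes ≡ 3 (mod 4) appear to even exponent (or don't appear), so by the two-squares theorem n IS expressible as a sum of two squares.
Step 3: Build a representation. Here n = 29 · 101 is a product of primes ≡ 1 (mod 4). Each prime p ≡ 1 (mod 4) is itself a sum of two squares; find a² by testing p − a² for a perfect square:
  29: 29 − 1² = 28, 29 − 2² = 25 = 5² ⇒ 29 = 2² + 5².
  101: 101 − 1² = 100 = 10² ⇒ 101 = 1² + 10².
  Combine using the Brahmagupta–Fibonacci identity (a² + b²)(c² + d²) = (ac − bd)² + (ad + bc)² = (ac + bd)² + (ad − bc)²:
  29 · 101 = 2929: from (2² + 5²)(1² + 10²), take (2·1 − 5·10, 2·10 + 5·1) = (2 − 50, 20 + 5) = (-48, 25); dropping signs (only squares matter) gives (48, 25); check 48² + 25² = 2304 + 625 = 2929 ✓.
Step 4: Order so x ≤ y and verify: 25² + 48² = 625 + 2304 = 2929 = n. ✓

n = 2929 = 25² + 48² (one valid representation with x ≤ y).


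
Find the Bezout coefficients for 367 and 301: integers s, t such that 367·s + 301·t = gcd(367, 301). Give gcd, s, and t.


Euclidean algorithm on (367, 301) — divide until remainder is 0:
  367 = 1 · 301 + 66
  301 = 4 · 66 + 37
  66 = 1 · 37 + 29
  37 = 1 · 29 + 8
  29 = 3 · 8 + 5
  8 = 1 · 5 + 3
  5 = 1 · 3 + 2
  3 = 1 · 2 + 1
  2 = 2 · 1 + 0
gcd(367, 301) = 1.
Track Bezout coefficients alongside the remainders: start with r₀ = 367 = a·1 + b·0 (s = 1, t = 0) and r₁ = 301 = a·0 + b·1 (s = 0, t = 1); each new remainder r_{k+1} = r_{k-1} − q_k·r_k inherits s_{k+1} = s_{k-1} − q_k·s_k, t_{k+1} = t_{k-1} − q_k·t_k, so r_k = a·s_k + b·t_k at every step:
  q = 1: r = 66, s = 1 − 1·0 = 1, t = 0 − 1·1 = -1  (check: 367·1 + 301·(-1) = 66)
  q = 4: r = 37, s = 0 − 4·1 = -4, t = 1 − 4·(-1) = 5  (check: 367·(-4) + 301·5 = 37)
  q = 1: r = 29, s = 1 − 1·(-4) = 5, t = -1 − 1·5 = -6  (check: 367·5 + 301·(-6) = 29)
  q = 1: r = 8, s = -4 − 1·5 = -9, t = 5 − 1·(-6) = 11  (check: 367·(-9) + 301·11 = 8)
  q = 3: r = 5, s = 5 − 3·(-9) = 32, t = -6 − 3·11 = -39  (check: 367·32 + 301·(-39) = 5)
  q = 1: r = 3, s = -9 − 1·32 = -41, t = 11 − 1·(-39) = 50  (check: 367·(-41) + 301·50 = 3)
  q = 1: r = 2, s = 32 − 1·(-41) = 73, t = -39 − 1·50 = -89  (check: 367·73 + 301·(-89) = 2)
  q = 1: r = 1, s = -41 − 1·73 = -114, t = 50 − 1·(-89) = 139  (check: 367·(-114) + 301·139 = 1)
The row with r = 1 (the gcd) gives the Bezout coefficients s = -114, t = 139.
Result: 367 · (-114) + 301 · (139) = 1.

gcd(367, 301) = 1; s = -114, t = 139 (check: 367·(-114) + 301·139 = 1).


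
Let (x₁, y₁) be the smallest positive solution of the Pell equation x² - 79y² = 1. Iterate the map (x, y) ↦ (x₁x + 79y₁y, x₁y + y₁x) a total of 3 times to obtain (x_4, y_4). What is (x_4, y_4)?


Step 1: Find the fundamental solution (x₁, y₁) of x² - 79y² = 1.
  Expand √79 as a continued fraction. a₀ = ⌊√79⌋ = 8; iterate m_{k+1} = d_k·a_k − m_k, d_{k+1} = (79 − m_{k+1}²)/d_k, a_{k+1} = ⌊(a₀ + m_{k+1})/d_{k+1}⌋ (starting m₀ = 0, d₀ = 1), with convergents p_k = a_k·p_{k-1} + p_{k-2}, q_k = a_k·q_{k-1} + q_{k-2} (p₋₁ = 1, q₋₁ = 0):
  k = 0: a₀ = 8; p₀/q₀ = 8/1; p₀² − 79·q₀² = 64 − 79 = -15.
  k = 1: m = 8, d = 15, a = ⌊(8 + 8)/15⌋ = 1; p/q = (1·8 + 1)/(1·1 + 0) = 9/1; p² − 79·q² = 81 − 79 = 2.
  k = 2: m = 7, d = 2, a = ⌊(8 + 7)/2⌋ = 7; p/q = (7·9 + 8)/(7·1 + 1) = 71/8; p² − 79·q² = 5041 − 5056 = -15.
  k = 3: m = 7, d = 15, a = ⌊(8 + 7)/15⌋ = 1; p/q = (1·71 + 9)/(1·8 + 1) = 80/9; p² − 79·q² = 6400 − 6399 = 1.
  The first convergent with p² − 79·q² = 1 gives the fundamental solution (x₁, y₁) = (80, 9).
Step 2: Apply the recurrence (x_{n+1}, y_{n+1}) = (x₁x_n + 79y₁y_n, x₁y_n + y₁x_n) repeatedly.
  From (x_1, y_1) = (80, 9): x_2 = 80·80 + 79·9·9 = 12799; y_2 = 80·9 + 9·80 = 1440.
  From (x_2, y_2) = (12799, 1440): x_3 = 80·12799 + 79·9·1440 = 2047760; y_3 = 80·1440 + 9·12799 = 230391.
  From (x_3, y_3) = (2047760, 230391): x_4 = 80·2047760 + 79·9·230391 = 327628801; y_4 = 80·230391 + 9·2047760 = 36861120.
Step 3: Verify x_4² - 79·y_4² = 107340631244697601 - 107340631244697600 = 1 (should be 1). ✓

(x_1, y_1) = (80, 9); (x_4, y_4) = (327628801, 36861120).
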